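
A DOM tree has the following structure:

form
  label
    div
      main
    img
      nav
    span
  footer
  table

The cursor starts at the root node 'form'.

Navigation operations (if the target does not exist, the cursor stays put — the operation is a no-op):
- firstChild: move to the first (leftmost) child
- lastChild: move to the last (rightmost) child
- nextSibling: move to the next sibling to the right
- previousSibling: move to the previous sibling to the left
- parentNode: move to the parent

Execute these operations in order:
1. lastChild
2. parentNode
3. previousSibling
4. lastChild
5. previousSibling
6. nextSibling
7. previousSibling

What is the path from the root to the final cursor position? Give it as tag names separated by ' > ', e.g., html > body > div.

After 1 (lastChild): table
After 2 (parentNode): form
After 3 (previousSibling): form (no-op, stayed)
After 4 (lastChild): table
After 5 (previousSibling): footer
After 6 (nextSibling): table
After 7 (previousSibling): footer

Answer: form > footer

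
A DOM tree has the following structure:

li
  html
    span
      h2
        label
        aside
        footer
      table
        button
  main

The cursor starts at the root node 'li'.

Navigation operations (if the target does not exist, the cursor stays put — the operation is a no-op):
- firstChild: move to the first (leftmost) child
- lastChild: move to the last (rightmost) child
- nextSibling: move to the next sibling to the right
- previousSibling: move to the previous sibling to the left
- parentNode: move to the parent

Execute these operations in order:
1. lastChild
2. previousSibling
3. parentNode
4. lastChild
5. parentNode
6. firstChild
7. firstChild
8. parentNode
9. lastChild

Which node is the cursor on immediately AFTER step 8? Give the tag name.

After 1 (lastChild): main
After 2 (previousSibling): html
After 3 (parentNode): li
After 4 (lastChild): main
After 5 (parentNode): li
After 6 (firstChild): html
After 7 (firstChild): span
After 8 (parentNode): html

Answer: html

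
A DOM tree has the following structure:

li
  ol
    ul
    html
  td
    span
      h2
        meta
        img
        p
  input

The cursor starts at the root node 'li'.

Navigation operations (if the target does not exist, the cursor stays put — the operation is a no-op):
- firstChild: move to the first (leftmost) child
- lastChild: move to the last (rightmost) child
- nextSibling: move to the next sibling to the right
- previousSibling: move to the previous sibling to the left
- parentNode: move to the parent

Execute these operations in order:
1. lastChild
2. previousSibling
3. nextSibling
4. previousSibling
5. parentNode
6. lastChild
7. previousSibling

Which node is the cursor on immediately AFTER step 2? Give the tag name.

Answer: td

Derivation:
After 1 (lastChild): input
After 2 (previousSibling): td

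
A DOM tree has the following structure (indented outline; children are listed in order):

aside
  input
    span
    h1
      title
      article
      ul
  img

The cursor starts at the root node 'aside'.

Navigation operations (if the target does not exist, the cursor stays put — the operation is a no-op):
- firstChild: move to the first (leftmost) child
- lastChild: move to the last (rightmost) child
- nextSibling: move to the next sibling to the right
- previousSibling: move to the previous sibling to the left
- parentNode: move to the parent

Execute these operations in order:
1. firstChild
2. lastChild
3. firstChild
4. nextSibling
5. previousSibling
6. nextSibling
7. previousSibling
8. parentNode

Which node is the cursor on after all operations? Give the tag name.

After 1 (firstChild): input
After 2 (lastChild): h1
After 3 (firstChild): title
After 4 (nextSibling): article
After 5 (previousSibling): title
After 6 (nextSibling): article
After 7 (previousSibling): title
After 8 (parentNode): h1

Answer: h1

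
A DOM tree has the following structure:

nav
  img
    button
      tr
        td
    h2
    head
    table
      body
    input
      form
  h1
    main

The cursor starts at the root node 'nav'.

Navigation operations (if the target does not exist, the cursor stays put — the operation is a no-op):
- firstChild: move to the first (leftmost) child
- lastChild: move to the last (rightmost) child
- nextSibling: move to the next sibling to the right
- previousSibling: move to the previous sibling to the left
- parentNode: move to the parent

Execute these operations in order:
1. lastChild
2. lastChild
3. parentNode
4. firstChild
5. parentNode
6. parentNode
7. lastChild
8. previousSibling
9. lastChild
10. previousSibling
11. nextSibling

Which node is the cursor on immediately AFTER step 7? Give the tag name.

After 1 (lastChild): h1
After 2 (lastChild): main
After 3 (parentNode): h1
After 4 (firstChild): main
After 5 (parentNode): h1
After 6 (parentNode): nav
After 7 (lastChild): h1

Answer: h1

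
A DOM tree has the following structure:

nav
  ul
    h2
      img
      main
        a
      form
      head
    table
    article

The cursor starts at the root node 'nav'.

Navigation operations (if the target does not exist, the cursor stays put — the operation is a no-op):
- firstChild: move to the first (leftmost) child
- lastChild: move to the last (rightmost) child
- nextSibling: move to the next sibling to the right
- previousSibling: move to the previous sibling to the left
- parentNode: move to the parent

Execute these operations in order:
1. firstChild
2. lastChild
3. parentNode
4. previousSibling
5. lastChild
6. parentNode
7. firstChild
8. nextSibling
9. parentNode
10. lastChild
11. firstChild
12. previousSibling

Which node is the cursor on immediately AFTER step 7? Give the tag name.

After 1 (firstChild): ul
After 2 (lastChild): article
After 3 (parentNode): ul
After 4 (previousSibling): ul (no-op, stayed)
After 5 (lastChild): article
After 6 (parentNode): ul
After 7 (firstChild): h2

Answer: h2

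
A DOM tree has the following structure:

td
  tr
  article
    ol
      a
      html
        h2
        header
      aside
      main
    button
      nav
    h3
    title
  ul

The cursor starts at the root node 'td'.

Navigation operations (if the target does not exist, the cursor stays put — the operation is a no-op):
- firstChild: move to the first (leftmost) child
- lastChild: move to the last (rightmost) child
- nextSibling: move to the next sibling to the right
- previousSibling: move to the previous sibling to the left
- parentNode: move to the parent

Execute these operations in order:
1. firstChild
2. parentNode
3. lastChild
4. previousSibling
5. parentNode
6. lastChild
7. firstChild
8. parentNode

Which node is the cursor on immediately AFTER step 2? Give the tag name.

Answer: td

Derivation:
After 1 (firstChild): tr
After 2 (parentNode): td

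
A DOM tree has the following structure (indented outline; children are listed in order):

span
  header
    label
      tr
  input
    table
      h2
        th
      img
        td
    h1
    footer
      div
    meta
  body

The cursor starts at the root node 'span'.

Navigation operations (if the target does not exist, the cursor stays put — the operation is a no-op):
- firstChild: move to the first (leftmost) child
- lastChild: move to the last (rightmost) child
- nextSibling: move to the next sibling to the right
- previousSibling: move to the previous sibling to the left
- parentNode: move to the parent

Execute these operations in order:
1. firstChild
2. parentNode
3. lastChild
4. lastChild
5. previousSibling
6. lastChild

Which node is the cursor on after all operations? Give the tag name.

Answer: meta

Derivation:
After 1 (firstChild): header
After 2 (parentNode): span
After 3 (lastChild): body
After 4 (lastChild): body (no-op, stayed)
After 5 (previousSibling): input
After 6 (lastChild): meta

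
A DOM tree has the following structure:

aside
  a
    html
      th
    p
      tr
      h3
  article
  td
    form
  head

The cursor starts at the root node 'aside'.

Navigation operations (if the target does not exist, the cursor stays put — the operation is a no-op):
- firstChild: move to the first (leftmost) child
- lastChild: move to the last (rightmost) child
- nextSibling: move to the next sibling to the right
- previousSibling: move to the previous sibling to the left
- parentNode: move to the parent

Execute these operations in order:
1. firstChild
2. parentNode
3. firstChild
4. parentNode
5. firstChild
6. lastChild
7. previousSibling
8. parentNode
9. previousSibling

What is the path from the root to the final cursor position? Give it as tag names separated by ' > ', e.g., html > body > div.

After 1 (firstChild): a
After 2 (parentNode): aside
After 3 (firstChild): a
After 4 (parentNode): aside
After 5 (firstChild): a
After 6 (lastChild): p
After 7 (previousSibling): html
After 8 (parentNode): a
After 9 (previousSibling): a (no-op, stayed)

Answer: aside > a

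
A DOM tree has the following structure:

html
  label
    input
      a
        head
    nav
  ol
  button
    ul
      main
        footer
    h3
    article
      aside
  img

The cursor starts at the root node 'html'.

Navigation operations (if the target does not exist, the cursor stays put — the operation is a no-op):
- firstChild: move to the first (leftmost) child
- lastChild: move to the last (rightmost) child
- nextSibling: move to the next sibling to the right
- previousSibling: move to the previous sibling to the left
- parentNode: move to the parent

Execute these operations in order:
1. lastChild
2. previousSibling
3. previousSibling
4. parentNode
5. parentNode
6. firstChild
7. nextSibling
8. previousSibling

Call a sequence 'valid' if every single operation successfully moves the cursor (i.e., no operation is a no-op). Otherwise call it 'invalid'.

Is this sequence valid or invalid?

Answer: invalid

Derivation:
After 1 (lastChild): img
After 2 (previousSibling): button
After 3 (previousSibling): ol
After 4 (parentNode): html
After 5 (parentNode): html (no-op, stayed)
After 6 (firstChild): label
After 7 (nextSibling): ol
After 8 (previousSibling): label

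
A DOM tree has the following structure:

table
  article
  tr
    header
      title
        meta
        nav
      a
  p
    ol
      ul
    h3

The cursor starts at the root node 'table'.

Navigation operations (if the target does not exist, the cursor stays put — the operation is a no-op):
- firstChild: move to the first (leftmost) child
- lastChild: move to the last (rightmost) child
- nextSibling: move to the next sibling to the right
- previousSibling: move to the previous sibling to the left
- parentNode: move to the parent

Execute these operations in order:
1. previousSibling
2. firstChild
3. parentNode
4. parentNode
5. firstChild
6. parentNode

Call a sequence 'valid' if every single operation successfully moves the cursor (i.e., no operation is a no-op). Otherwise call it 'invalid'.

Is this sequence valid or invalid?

After 1 (previousSibling): table (no-op, stayed)
After 2 (firstChild): article
After 3 (parentNode): table
After 4 (parentNode): table (no-op, stayed)
After 5 (firstChild): article
After 6 (parentNode): table

Answer: invalid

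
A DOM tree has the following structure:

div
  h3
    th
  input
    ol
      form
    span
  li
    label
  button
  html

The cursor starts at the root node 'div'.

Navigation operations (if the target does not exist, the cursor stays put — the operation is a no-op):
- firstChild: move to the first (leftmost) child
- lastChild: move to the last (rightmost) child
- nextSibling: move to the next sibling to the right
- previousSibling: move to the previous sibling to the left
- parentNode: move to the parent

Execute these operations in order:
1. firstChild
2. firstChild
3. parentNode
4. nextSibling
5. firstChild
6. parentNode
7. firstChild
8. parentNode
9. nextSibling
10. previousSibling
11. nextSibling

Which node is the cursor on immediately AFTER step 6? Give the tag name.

Answer: input

Derivation:
After 1 (firstChild): h3
After 2 (firstChild): th
After 3 (parentNode): h3
After 4 (nextSibling): input
After 5 (firstChild): ol
After 6 (parentNode): input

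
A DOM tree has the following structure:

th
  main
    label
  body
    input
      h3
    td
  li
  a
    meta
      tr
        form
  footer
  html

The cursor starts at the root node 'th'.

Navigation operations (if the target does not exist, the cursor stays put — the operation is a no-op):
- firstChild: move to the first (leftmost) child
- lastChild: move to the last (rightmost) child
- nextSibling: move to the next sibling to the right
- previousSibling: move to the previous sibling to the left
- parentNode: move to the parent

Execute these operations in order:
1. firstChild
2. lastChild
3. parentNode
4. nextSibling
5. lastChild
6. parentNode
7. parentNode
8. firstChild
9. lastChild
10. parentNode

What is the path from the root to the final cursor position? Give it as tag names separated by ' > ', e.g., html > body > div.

After 1 (firstChild): main
After 2 (lastChild): label
After 3 (parentNode): main
After 4 (nextSibling): body
After 5 (lastChild): td
After 6 (parentNode): body
After 7 (parentNode): th
After 8 (firstChild): main
After 9 (lastChild): label
After 10 (parentNode): main

Answer: th > main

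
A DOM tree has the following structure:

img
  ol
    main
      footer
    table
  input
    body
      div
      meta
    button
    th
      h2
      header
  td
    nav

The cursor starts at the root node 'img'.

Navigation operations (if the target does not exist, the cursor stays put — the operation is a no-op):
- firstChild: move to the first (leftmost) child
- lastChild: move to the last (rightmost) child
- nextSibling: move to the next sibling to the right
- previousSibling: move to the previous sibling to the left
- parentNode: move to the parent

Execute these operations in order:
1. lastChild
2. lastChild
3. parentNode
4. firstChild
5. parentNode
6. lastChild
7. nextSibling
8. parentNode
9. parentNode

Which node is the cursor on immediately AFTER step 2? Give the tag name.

Answer: nav

Derivation:
After 1 (lastChild): td
After 2 (lastChild): nav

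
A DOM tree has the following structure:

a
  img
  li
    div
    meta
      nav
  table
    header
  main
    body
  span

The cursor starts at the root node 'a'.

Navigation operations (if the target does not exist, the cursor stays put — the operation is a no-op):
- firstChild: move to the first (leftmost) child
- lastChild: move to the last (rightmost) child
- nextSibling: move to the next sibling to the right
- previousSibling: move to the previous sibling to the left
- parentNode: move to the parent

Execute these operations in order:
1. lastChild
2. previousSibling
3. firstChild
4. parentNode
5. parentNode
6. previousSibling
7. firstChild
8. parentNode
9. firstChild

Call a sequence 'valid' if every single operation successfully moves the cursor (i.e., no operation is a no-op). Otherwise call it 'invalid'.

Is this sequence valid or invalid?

After 1 (lastChild): span
After 2 (previousSibling): main
After 3 (firstChild): body
After 4 (parentNode): main
After 5 (parentNode): a
After 6 (previousSibling): a (no-op, stayed)
After 7 (firstChild): img
After 8 (parentNode): a
After 9 (firstChild): img

Answer: invalid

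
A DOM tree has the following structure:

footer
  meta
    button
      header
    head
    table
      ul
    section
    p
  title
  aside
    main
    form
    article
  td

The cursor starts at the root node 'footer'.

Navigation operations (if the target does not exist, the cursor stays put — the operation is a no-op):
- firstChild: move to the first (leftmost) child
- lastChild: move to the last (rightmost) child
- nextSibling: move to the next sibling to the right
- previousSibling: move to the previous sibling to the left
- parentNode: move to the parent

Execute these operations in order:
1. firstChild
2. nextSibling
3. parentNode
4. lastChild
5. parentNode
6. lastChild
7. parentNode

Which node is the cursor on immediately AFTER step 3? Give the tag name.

After 1 (firstChild): meta
After 2 (nextSibling): title
After 3 (parentNode): footer

Answer: footer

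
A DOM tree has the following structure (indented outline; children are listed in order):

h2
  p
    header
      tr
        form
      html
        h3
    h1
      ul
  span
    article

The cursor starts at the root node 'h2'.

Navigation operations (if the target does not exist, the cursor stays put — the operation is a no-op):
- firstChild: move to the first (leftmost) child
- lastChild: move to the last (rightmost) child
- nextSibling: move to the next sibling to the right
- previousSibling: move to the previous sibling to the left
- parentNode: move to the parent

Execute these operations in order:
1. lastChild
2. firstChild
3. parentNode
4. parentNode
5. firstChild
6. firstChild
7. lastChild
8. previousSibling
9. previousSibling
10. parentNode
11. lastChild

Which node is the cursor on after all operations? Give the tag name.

After 1 (lastChild): span
After 2 (firstChild): article
After 3 (parentNode): span
After 4 (parentNode): h2
After 5 (firstChild): p
After 6 (firstChild): header
After 7 (lastChild): html
After 8 (previousSibling): tr
After 9 (previousSibling): tr (no-op, stayed)
After 10 (parentNode): header
After 11 (lastChild): html

Answer: html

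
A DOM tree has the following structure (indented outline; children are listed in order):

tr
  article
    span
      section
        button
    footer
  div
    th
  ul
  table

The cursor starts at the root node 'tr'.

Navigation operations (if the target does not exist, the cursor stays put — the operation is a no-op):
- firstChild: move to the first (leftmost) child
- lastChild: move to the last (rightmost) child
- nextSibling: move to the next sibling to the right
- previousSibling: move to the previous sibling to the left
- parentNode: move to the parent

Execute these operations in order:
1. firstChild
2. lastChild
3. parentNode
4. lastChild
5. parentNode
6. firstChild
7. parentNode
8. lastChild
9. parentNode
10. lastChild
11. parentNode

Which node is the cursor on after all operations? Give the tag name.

Answer: article

Derivation:
After 1 (firstChild): article
After 2 (lastChild): footer
After 3 (parentNode): article
After 4 (lastChild): footer
After 5 (parentNode): article
After 6 (firstChild): span
After 7 (parentNode): article
After 8 (lastChild): footer
After 9 (parentNode): article
After 10 (lastChild): footer
After 11 (parentNode): article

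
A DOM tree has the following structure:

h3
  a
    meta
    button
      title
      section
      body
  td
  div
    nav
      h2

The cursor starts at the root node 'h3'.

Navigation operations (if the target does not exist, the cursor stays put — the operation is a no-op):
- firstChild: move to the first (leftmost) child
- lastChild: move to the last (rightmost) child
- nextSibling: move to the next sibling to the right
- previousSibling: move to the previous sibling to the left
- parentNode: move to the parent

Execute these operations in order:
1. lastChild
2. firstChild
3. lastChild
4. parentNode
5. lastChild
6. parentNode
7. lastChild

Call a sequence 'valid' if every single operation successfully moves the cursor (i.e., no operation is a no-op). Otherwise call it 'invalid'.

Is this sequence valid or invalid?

Answer: valid

Derivation:
After 1 (lastChild): div
After 2 (firstChild): nav
After 3 (lastChild): h2
After 4 (parentNode): nav
After 5 (lastChild): h2
After 6 (parentNode): nav
After 7 (lastChild): h2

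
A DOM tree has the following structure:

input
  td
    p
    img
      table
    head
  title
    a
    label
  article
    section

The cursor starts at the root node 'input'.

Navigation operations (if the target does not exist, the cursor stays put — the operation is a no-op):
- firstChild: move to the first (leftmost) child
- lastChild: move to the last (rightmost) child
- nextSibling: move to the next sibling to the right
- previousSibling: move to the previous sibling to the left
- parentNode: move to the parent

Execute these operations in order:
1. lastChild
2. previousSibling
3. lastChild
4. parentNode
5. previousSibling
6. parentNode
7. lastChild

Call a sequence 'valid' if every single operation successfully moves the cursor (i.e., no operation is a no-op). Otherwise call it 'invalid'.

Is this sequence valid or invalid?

After 1 (lastChild): article
After 2 (previousSibling): title
After 3 (lastChild): label
After 4 (parentNode): title
After 5 (previousSibling): td
After 6 (parentNode): input
After 7 (lastChild): article

Answer: valid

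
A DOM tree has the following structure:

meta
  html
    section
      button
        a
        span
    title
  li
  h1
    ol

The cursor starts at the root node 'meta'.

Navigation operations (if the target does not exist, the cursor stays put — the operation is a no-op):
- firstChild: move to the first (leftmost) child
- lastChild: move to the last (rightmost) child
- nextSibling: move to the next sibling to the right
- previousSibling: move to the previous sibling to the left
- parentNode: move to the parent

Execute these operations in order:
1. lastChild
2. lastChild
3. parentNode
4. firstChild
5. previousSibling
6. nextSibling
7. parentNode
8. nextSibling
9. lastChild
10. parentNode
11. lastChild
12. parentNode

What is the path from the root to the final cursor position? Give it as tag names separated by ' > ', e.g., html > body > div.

Answer: meta > h1

Derivation:
After 1 (lastChild): h1
After 2 (lastChild): ol
After 3 (parentNode): h1
After 4 (firstChild): ol
After 5 (previousSibling): ol (no-op, stayed)
After 6 (nextSibling): ol (no-op, stayed)
After 7 (parentNode): h1
After 8 (nextSibling): h1 (no-op, stayed)
After 9 (lastChild): ol
After 10 (parentNode): h1
After 11 (lastChild): ol
After 12 (parentNode): h1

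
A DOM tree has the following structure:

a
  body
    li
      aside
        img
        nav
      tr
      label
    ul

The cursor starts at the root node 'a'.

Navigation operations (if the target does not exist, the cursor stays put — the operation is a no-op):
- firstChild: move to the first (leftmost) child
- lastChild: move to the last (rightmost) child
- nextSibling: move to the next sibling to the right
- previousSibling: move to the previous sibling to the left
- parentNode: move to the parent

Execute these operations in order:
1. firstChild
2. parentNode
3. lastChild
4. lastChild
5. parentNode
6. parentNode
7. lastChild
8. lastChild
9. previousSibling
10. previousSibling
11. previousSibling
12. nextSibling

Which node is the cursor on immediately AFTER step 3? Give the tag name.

Answer: body

Derivation:
After 1 (firstChild): body
After 2 (parentNode): a
After 3 (lastChild): body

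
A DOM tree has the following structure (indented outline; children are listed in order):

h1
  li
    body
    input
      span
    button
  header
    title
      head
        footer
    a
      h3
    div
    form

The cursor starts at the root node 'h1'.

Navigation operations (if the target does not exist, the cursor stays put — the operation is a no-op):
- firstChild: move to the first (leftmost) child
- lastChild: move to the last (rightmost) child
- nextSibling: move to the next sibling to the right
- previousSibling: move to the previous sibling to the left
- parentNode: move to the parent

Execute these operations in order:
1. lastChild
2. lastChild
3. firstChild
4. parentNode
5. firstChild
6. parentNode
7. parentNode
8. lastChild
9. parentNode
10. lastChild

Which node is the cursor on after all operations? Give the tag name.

After 1 (lastChild): header
After 2 (lastChild): form
After 3 (firstChild): form (no-op, stayed)
After 4 (parentNode): header
After 5 (firstChild): title
After 6 (parentNode): header
After 7 (parentNode): h1
After 8 (lastChild): header
After 9 (parentNode): h1
After 10 (lastChild): header

Answer: header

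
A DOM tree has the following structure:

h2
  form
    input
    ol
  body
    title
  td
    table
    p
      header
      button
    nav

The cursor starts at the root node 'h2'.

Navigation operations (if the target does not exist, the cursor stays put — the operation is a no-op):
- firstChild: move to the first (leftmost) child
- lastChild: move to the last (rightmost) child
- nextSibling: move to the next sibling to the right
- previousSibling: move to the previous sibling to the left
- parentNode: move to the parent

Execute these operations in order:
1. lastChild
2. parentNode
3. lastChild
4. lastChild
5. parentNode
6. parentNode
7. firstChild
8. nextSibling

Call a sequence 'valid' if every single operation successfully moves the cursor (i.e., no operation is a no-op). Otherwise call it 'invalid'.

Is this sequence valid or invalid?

Answer: valid

Derivation:
After 1 (lastChild): td
After 2 (parentNode): h2
After 3 (lastChild): td
After 4 (lastChild): nav
After 5 (parentNode): td
After 6 (parentNode): h2
After 7 (firstChild): form
After 8 (nextSibling): body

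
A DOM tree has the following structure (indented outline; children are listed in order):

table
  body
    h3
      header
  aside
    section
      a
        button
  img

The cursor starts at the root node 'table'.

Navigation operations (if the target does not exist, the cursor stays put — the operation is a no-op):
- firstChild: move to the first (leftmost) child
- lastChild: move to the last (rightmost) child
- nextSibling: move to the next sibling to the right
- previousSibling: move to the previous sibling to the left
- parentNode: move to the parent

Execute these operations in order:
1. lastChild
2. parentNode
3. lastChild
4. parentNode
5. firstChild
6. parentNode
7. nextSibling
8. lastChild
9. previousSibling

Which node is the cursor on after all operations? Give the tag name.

Answer: aside

Derivation:
After 1 (lastChild): img
After 2 (parentNode): table
After 3 (lastChild): img
After 4 (parentNode): table
After 5 (firstChild): body
After 6 (parentNode): table
After 7 (nextSibling): table (no-op, stayed)
After 8 (lastChild): img
After 9 (previousSibling): aside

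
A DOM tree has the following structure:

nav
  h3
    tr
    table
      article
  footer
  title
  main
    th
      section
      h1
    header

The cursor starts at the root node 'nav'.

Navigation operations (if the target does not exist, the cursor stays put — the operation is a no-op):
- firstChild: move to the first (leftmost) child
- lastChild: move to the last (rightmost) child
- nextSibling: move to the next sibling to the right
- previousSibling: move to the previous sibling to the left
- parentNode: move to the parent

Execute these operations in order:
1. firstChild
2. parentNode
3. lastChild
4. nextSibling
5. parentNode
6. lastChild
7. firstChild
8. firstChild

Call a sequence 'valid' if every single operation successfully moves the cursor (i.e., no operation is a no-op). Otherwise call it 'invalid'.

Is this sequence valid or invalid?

Answer: invalid

Derivation:
After 1 (firstChild): h3
After 2 (parentNode): nav
After 3 (lastChild): main
After 4 (nextSibling): main (no-op, stayed)
After 5 (parentNode): nav
After 6 (lastChild): main
After 7 (firstChild): th
After 8 (firstChild): section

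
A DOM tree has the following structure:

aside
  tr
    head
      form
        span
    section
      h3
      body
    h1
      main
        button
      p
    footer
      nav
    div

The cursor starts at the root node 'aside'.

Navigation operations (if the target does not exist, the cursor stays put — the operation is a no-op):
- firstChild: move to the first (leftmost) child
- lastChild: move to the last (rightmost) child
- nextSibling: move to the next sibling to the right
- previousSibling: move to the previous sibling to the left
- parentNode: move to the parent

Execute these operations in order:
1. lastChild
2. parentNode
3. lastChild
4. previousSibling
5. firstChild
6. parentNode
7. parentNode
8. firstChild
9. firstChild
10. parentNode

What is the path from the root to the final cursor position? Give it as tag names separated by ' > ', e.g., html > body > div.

After 1 (lastChild): tr
After 2 (parentNode): aside
After 3 (lastChild): tr
After 4 (previousSibling): tr (no-op, stayed)
After 5 (firstChild): head
After 6 (parentNode): tr
After 7 (parentNode): aside
After 8 (firstChild): tr
After 9 (firstChild): head
After 10 (parentNode): tr

Answer: aside > tr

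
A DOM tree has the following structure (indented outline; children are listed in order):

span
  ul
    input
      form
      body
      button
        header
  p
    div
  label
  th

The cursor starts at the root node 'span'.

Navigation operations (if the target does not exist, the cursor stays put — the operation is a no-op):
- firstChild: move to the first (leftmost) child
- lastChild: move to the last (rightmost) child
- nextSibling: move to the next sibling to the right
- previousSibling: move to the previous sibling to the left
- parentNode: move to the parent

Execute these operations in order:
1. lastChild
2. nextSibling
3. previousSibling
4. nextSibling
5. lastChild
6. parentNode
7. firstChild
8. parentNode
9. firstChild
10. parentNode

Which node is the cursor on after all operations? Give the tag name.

Answer: span

Derivation:
After 1 (lastChild): th
After 2 (nextSibling): th (no-op, stayed)
After 3 (previousSibling): label
After 4 (nextSibling): th
After 5 (lastChild): th (no-op, stayed)
After 6 (parentNode): span
After 7 (firstChild): ul
After 8 (parentNode): span
After 9 (firstChild): ul
After 10 (parentNode): span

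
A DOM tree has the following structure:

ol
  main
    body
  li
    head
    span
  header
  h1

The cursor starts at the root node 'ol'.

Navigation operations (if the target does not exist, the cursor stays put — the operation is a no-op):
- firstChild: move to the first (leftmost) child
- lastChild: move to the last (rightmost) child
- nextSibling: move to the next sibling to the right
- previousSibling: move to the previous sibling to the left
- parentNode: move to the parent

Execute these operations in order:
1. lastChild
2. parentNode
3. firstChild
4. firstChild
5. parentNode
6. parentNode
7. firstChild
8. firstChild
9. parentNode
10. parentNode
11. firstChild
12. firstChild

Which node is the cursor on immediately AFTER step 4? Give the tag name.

After 1 (lastChild): h1
After 2 (parentNode): ol
After 3 (firstChild): main
After 4 (firstChild): body

Answer: body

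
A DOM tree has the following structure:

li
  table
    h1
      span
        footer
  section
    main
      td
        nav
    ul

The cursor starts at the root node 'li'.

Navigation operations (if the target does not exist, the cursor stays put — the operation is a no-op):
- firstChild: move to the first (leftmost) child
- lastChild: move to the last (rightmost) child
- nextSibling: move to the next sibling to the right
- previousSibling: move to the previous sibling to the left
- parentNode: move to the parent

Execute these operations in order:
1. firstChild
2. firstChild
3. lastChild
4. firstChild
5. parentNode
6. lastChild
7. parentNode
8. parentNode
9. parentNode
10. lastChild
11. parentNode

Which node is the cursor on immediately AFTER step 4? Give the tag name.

After 1 (firstChild): table
After 2 (firstChild): h1
After 3 (lastChild): span
After 4 (firstChild): footer

Answer: footer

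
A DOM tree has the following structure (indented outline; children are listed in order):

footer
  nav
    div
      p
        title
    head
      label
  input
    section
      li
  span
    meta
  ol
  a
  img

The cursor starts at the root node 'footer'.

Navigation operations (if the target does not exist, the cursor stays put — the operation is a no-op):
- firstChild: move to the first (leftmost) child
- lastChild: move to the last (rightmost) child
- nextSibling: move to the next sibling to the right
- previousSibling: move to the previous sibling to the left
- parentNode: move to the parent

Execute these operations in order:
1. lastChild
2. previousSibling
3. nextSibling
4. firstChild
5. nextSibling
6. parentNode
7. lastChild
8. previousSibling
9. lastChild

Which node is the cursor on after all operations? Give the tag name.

After 1 (lastChild): img
After 2 (previousSibling): a
After 3 (nextSibling): img
After 4 (firstChild): img (no-op, stayed)
After 5 (nextSibling): img (no-op, stayed)
After 6 (parentNode): footer
After 7 (lastChild): img
After 8 (previousSibling): a
After 9 (lastChild): a (no-op, stayed)

Answer: a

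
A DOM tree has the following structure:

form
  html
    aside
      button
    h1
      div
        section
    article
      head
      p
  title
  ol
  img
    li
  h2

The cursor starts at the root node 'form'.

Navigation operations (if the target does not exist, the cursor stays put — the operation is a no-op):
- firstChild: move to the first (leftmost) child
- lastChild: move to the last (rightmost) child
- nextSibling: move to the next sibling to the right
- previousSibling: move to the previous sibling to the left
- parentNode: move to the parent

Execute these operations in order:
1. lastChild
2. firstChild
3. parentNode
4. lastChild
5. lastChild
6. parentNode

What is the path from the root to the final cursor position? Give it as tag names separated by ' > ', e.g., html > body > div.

After 1 (lastChild): h2
After 2 (firstChild): h2 (no-op, stayed)
After 3 (parentNode): form
After 4 (lastChild): h2
After 5 (lastChild): h2 (no-op, stayed)
After 6 (parentNode): form

Answer: form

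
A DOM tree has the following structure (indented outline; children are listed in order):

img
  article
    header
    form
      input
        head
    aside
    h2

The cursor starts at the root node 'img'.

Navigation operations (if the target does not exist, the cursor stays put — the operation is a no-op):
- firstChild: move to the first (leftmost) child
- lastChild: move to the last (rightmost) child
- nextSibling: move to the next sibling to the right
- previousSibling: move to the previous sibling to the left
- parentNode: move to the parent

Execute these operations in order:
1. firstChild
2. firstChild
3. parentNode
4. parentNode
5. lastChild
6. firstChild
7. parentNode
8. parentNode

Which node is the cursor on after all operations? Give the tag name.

After 1 (firstChild): article
After 2 (firstChild): header
After 3 (parentNode): article
After 4 (parentNode): img
After 5 (lastChild): article
After 6 (firstChild): header
After 7 (parentNode): article
After 8 (parentNode): img

Answer: img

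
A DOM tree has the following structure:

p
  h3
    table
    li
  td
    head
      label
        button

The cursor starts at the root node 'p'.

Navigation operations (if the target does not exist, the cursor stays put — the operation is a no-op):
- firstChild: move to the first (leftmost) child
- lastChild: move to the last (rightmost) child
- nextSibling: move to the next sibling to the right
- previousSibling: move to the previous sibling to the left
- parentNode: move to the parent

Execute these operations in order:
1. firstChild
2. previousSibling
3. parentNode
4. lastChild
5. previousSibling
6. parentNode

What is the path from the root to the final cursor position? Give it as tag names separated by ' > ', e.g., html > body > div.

After 1 (firstChild): h3
After 2 (previousSibling): h3 (no-op, stayed)
After 3 (parentNode): p
After 4 (lastChild): td
After 5 (previousSibling): h3
After 6 (parentNode): p

Answer: p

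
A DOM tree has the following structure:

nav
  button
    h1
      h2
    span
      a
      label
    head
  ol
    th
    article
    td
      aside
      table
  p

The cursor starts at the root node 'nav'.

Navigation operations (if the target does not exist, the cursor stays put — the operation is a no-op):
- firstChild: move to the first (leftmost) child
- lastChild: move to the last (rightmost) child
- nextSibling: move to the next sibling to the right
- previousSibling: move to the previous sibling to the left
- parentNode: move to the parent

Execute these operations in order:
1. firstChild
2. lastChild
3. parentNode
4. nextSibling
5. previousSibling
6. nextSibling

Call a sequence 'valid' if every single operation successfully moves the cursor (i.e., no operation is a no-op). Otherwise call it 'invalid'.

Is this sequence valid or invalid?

After 1 (firstChild): button
After 2 (lastChild): head
After 3 (parentNode): button
After 4 (nextSibling): ol
After 5 (previousSibling): button
After 6 (nextSibling): ol

Answer: valid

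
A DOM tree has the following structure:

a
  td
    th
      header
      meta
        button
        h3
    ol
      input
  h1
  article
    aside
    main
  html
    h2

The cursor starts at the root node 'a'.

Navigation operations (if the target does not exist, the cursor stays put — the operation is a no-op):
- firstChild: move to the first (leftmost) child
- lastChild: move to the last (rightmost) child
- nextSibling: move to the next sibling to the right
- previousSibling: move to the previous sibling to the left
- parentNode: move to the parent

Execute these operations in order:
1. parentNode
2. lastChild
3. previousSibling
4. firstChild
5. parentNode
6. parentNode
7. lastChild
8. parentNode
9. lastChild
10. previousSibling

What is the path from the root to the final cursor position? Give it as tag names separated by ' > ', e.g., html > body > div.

After 1 (parentNode): a (no-op, stayed)
After 2 (lastChild): html
After 3 (previousSibling): article
After 4 (firstChild): aside
After 5 (parentNode): article
After 6 (parentNode): a
After 7 (lastChild): html
After 8 (parentNode): a
After 9 (lastChild): html
After 10 (previousSibling): article

Answer: a > article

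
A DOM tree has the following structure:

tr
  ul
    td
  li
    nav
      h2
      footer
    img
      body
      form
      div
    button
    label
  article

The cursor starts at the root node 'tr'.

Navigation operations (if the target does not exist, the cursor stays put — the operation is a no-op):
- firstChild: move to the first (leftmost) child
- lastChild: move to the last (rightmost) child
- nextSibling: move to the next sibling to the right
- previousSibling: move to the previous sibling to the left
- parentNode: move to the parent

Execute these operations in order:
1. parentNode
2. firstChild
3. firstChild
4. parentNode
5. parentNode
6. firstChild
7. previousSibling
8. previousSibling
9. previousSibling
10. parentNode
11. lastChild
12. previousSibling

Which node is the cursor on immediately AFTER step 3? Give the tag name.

Answer: td

Derivation:
After 1 (parentNode): tr (no-op, stayed)
After 2 (firstChild): ul
After 3 (firstChild): td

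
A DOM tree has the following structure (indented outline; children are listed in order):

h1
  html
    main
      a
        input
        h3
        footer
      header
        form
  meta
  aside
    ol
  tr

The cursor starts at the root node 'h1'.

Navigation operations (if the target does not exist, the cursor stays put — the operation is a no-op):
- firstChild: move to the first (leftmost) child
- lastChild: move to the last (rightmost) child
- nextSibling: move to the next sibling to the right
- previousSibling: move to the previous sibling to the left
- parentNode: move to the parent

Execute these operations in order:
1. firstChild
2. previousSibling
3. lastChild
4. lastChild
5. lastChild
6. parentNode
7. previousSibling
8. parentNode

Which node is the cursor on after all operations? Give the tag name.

After 1 (firstChild): html
After 2 (previousSibling): html (no-op, stayed)
After 3 (lastChild): main
After 4 (lastChild): header
After 5 (lastChild): form
After 6 (parentNode): header
After 7 (previousSibling): a
After 8 (parentNode): main

Answer: main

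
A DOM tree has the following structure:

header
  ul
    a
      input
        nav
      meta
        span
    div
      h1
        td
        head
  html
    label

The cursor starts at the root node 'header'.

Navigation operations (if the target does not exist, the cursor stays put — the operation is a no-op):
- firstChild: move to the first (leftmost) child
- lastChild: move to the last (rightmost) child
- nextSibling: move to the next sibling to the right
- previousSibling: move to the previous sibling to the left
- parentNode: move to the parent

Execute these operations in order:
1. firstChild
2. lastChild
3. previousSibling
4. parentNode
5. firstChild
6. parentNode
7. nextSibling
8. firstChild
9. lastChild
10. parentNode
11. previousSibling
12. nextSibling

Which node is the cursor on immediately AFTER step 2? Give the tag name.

Answer: div

Derivation:
After 1 (firstChild): ul
After 2 (lastChild): div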